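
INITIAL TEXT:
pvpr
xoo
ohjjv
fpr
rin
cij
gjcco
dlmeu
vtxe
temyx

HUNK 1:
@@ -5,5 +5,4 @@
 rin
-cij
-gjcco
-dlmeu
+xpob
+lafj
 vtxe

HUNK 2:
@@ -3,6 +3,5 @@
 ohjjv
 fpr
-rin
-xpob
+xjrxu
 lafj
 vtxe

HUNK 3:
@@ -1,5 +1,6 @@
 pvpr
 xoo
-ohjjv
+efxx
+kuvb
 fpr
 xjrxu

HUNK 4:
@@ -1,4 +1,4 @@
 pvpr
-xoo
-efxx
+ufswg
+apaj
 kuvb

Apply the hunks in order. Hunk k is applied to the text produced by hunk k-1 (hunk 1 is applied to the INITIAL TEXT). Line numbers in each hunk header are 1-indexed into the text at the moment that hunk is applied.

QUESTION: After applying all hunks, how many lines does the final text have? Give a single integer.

Hunk 1: at line 5 remove [cij,gjcco,dlmeu] add [xpob,lafj] -> 9 lines: pvpr xoo ohjjv fpr rin xpob lafj vtxe temyx
Hunk 2: at line 3 remove [rin,xpob] add [xjrxu] -> 8 lines: pvpr xoo ohjjv fpr xjrxu lafj vtxe temyx
Hunk 3: at line 1 remove [ohjjv] add [efxx,kuvb] -> 9 lines: pvpr xoo efxx kuvb fpr xjrxu lafj vtxe temyx
Hunk 4: at line 1 remove [xoo,efxx] add [ufswg,apaj] -> 9 lines: pvpr ufswg apaj kuvb fpr xjrxu lafj vtxe temyx
Final line count: 9

Answer: 9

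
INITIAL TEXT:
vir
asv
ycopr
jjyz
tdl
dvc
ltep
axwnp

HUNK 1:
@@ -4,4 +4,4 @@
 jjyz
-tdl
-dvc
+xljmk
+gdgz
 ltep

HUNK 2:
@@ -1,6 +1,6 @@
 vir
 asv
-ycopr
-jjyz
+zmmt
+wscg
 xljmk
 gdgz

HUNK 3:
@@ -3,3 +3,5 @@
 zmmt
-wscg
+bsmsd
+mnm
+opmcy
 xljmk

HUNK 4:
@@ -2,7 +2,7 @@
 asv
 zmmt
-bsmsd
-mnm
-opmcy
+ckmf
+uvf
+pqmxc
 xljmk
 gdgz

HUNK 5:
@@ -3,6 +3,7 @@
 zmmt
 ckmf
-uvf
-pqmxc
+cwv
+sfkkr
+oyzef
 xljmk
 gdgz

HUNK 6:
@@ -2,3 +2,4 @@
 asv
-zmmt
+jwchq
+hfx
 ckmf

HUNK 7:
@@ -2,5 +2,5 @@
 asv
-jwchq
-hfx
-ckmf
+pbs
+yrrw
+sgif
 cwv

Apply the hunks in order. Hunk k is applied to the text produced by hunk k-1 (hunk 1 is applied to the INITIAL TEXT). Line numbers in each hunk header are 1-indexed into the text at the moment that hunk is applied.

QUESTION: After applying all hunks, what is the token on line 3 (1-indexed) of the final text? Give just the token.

Hunk 1: at line 4 remove [tdl,dvc] add [xljmk,gdgz] -> 8 lines: vir asv ycopr jjyz xljmk gdgz ltep axwnp
Hunk 2: at line 1 remove [ycopr,jjyz] add [zmmt,wscg] -> 8 lines: vir asv zmmt wscg xljmk gdgz ltep axwnp
Hunk 3: at line 3 remove [wscg] add [bsmsd,mnm,opmcy] -> 10 lines: vir asv zmmt bsmsd mnm opmcy xljmk gdgz ltep axwnp
Hunk 4: at line 2 remove [bsmsd,mnm,opmcy] add [ckmf,uvf,pqmxc] -> 10 lines: vir asv zmmt ckmf uvf pqmxc xljmk gdgz ltep axwnp
Hunk 5: at line 3 remove [uvf,pqmxc] add [cwv,sfkkr,oyzef] -> 11 lines: vir asv zmmt ckmf cwv sfkkr oyzef xljmk gdgz ltep axwnp
Hunk 6: at line 2 remove [zmmt] add [jwchq,hfx] -> 12 lines: vir asv jwchq hfx ckmf cwv sfkkr oyzef xljmk gdgz ltep axwnp
Hunk 7: at line 2 remove [jwchq,hfx,ckmf] add [pbs,yrrw,sgif] -> 12 lines: vir asv pbs yrrw sgif cwv sfkkr oyzef xljmk gdgz ltep axwnp
Final line 3: pbs

Answer: pbs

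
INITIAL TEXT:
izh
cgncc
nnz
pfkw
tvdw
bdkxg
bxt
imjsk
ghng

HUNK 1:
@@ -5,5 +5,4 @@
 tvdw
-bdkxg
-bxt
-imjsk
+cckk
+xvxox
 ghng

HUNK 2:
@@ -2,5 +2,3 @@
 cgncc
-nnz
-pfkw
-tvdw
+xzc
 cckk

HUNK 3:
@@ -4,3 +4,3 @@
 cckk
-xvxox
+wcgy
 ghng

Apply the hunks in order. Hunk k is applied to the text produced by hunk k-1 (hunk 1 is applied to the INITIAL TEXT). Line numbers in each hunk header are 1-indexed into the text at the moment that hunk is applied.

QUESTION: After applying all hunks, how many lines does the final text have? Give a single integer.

Answer: 6

Derivation:
Hunk 1: at line 5 remove [bdkxg,bxt,imjsk] add [cckk,xvxox] -> 8 lines: izh cgncc nnz pfkw tvdw cckk xvxox ghng
Hunk 2: at line 2 remove [nnz,pfkw,tvdw] add [xzc] -> 6 lines: izh cgncc xzc cckk xvxox ghng
Hunk 3: at line 4 remove [xvxox] add [wcgy] -> 6 lines: izh cgncc xzc cckk wcgy ghng
Final line count: 6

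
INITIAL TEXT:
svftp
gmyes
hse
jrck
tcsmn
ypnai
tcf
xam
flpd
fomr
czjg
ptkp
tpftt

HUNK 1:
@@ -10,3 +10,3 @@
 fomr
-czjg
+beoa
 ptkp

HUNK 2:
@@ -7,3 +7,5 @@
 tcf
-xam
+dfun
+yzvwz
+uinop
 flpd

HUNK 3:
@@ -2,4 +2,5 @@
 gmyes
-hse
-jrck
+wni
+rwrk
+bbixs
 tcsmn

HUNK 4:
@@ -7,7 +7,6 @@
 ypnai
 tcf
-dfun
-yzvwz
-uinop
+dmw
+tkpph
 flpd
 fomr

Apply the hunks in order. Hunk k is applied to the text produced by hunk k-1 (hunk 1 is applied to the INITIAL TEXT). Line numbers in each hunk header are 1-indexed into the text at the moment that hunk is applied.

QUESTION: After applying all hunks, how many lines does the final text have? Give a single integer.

Hunk 1: at line 10 remove [czjg] add [beoa] -> 13 lines: svftp gmyes hse jrck tcsmn ypnai tcf xam flpd fomr beoa ptkp tpftt
Hunk 2: at line 7 remove [xam] add [dfun,yzvwz,uinop] -> 15 lines: svftp gmyes hse jrck tcsmn ypnai tcf dfun yzvwz uinop flpd fomr beoa ptkp tpftt
Hunk 3: at line 2 remove [hse,jrck] add [wni,rwrk,bbixs] -> 16 lines: svftp gmyes wni rwrk bbixs tcsmn ypnai tcf dfun yzvwz uinop flpd fomr beoa ptkp tpftt
Hunk 4: at line 7 remove [dfun,yzvwz,uinop] add [dmw,tkpph] -> 15 lines: svftp gmyes wni rwrk bbixs tcsmn ypnai tcf dmw tkpph flpd fomr beoa ptkp tpftt
Final line count: 15

Answer: 15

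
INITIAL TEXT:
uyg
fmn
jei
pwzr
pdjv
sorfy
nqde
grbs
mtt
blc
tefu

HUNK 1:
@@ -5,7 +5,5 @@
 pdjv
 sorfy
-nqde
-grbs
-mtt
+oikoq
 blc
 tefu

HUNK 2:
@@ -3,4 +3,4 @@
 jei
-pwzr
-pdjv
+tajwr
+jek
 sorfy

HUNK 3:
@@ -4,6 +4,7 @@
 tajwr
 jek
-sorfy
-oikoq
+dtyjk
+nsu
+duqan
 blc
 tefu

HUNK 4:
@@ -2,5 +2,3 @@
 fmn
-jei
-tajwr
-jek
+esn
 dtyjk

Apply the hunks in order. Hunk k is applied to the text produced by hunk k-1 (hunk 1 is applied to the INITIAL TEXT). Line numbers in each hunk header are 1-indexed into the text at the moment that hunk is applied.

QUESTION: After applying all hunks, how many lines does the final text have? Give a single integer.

Hunk 1: at line 5 remove [nqde,grbs,mtt] add [oikoq] -> 9 lines: uyg fmn jei pwzr pdjv sorfy oikoq blc tefu
Hunk 2: at line 3 remove [pwzr,pdjv] add [tajwr,jek] -> 9 lines: uyg fmn jei tajwr jek sorfy oikoq blc tefu
Hunk 3: at line 4 remove [sorfy,oikoq] add [dtyjk,nsu,duqan] -> 10 lines: uyg fmn jei tajwr jek dtyjk nsu duqan blc tefu
Hunk 4: at line 2 remove [jei,tajwr,jek] add [esn] -> 8 lines: uyg fmn esn dtyjk nsu duqan blc tefu
Final line count: 8

Answer: 8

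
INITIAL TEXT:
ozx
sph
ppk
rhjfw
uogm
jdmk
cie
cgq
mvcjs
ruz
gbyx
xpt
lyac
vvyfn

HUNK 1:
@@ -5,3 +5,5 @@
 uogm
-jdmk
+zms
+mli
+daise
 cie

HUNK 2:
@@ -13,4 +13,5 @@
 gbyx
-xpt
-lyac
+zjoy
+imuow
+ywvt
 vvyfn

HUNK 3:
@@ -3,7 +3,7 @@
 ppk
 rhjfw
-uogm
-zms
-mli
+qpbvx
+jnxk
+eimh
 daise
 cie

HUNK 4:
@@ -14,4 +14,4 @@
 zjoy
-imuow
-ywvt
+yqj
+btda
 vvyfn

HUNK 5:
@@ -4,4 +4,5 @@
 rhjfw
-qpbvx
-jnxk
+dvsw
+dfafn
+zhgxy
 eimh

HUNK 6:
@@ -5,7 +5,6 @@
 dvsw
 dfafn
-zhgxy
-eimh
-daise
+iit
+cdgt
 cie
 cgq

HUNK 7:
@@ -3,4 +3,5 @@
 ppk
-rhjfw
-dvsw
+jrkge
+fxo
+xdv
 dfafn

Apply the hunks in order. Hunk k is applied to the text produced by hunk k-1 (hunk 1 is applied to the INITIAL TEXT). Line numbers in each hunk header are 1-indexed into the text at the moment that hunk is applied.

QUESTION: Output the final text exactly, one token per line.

Hunk 1: at line 5 remove [jdmk] add [zms,mli,daise] -> 16 lines: ozx sph ppk rhjfw uogm zms mli daise cie cgq mvcjs ruz gbyx xpt lyac vvyfn
Hunk 2: at line 13 remove [xpt,lyac] add [zjoy,imuow,ywvt] -> 17 lines: ozx sph ppk rhjfw uogm zms mli daise cie cgq mvcjs ruz gbyx zjoy imuow ywvt vvyfn
Hunk 3: at line 3 remove [uogm,zms,mli] add [qpbvx,jnxk,eimh] -> 17 lines: ozx sph ppk rhjfw qpbvx jnxk eimh daise cie cgq mvcjs ruz gbyx zjoy imuow ywvt vvyfn
Hunk 4: at line 14 remove [imuow,ywvt] add [yqj,btda] -> 17 lines: ozx sph ppk rhjfw qpbvx jnxk eimh daise cie cgq mvcjs ruz gbyx zjoy yqj btda vvyfn
Hunk 5: at line 4 remove [qpbvx,jnxk] add [dvsw,dfafn,zhgxy] -> 18 lines: ozx sph ppk rhjfw dvsw dfafn zhgxy eimh daise cie cgq mvcjs ruz gbyx zjoy yqj btda vvyfn
Hunk 6: at line 5 remove [zhgxy,eimh,daise] add [iit,cdgt] -> 17 lines: ozx sph ppk rhjfw dvsw dfafn iit cdgt cie cgq mvcjs ruz gbyx zjoy yqj btda vvyfn
Hunk 7: at line 3 remove [rhjfw,dvsw] add [jrkge,fxo,xdv] -> 18 lines: ozx sph ppk jrkge fxo xdv dfafn iit cdgt cie cgq mvcjs ruz gbyx zjoy yqj btda vvyfn

Answer: ozx
sph
ppk
jrkge
fxo
xdv
dfafn
iit
cdgt
cie
cgq
mvcjs
ruz
gbyx
zjoy
yqj
btda
vvyfn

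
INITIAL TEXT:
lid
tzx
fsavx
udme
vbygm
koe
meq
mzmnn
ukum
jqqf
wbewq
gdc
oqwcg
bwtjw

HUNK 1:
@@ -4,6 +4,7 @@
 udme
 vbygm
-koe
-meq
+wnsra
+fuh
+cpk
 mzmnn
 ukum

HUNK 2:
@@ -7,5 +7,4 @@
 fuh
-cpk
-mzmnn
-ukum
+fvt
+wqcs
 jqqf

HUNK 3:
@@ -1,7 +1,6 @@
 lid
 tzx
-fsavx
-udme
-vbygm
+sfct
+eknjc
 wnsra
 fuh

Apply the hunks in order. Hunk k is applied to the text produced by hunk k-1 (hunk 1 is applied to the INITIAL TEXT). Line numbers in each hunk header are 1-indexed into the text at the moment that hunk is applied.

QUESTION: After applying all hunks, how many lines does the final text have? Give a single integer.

Hunk 1: at line 4 remove [koe,meq] add [wnsra,fuh,cpk] -> 15 lines: lid tzx fsavx udme vbygm wnsra fuh cpk mzmnn ukum jqqf wbewq gdc oqwcg bwtjw
Hunk 2: at line 7 remove [cpk,mzmnn,ukum] add [fvt,wqcs] -> 14 lines: lid tzx fsavx udme vbygm wnsra fuh fvt wqcs jqqf wbewq gdc oqwcg bwtjw
Hunk 3: at line 1 remove [fsavx,udme,vbygm] add [sfct,eknjc] -> 13 lines: lid tzx sfct eknjc wnsra fuh fvt wqcs jqqf wbewq gdc oqwcg bwtjw
Final line count: 13

Answer: 13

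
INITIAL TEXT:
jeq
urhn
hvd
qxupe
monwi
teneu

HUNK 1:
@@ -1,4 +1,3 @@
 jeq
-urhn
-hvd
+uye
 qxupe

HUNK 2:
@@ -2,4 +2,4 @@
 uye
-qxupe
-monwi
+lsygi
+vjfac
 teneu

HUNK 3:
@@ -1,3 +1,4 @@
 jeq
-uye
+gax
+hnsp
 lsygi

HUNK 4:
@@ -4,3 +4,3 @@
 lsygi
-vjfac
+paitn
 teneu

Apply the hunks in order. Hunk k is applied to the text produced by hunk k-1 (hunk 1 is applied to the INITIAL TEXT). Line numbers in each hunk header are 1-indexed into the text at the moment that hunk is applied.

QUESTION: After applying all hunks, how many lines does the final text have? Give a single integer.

Hunk 1: at line 1 remove [urhn,hvd] add [uye] -> 5 lines: jeq uye qxupe monwi teneu
Hunk 2: at line 2 remove [qxupe,monwi] add [lsygi,vjfac] -> 5 lines: jeq uye lsygi vjfac teneu
Hunk 3: at line 1 remove [uye] add [gax,hnsp] -> 6 lines: jeq gax hnsp lsygi vjfac teneu
Hunk 4: at line 4 remove [vjfac] add [paitn] -> 6 lines: jeq gax hnsp lsygi paitn teneu
Final line count: 6

Answer: 6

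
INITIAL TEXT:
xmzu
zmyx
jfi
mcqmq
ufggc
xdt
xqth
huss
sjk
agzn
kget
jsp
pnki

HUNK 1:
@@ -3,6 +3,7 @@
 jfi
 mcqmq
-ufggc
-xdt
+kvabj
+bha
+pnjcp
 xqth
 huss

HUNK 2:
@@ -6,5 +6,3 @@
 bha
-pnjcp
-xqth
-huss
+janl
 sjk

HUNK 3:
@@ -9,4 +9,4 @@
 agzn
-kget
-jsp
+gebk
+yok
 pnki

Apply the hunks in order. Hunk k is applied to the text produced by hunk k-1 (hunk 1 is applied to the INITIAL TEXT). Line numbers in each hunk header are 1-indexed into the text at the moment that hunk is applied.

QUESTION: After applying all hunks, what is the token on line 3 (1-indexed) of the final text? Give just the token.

Answer: jfi

Derivation:
Hunk 1: at line 3 remove [ufggc,xdt] add [kvabj,bha,pnjcp] -> 14 lines: xmzu zmyx jfi mcqmq kvabj bha pnjcp xqth huss sjk agzn kget jsp pnki
Hunk 2: at line 6 remove [pnjcp,xqth,huss] add [janl] -> 12 lines: xmzu zmyx jfi mcqmq kvabj bha janl sjk agzn kget jsp pnki
Hunk 3: at line 9 remove [kget,jsp] add [gebk,yok] -> 12 lines: xmzu zmyx jfi mcqmq kvabj bha janl sjk agzn gebk yok pnki
Final line 3: jfi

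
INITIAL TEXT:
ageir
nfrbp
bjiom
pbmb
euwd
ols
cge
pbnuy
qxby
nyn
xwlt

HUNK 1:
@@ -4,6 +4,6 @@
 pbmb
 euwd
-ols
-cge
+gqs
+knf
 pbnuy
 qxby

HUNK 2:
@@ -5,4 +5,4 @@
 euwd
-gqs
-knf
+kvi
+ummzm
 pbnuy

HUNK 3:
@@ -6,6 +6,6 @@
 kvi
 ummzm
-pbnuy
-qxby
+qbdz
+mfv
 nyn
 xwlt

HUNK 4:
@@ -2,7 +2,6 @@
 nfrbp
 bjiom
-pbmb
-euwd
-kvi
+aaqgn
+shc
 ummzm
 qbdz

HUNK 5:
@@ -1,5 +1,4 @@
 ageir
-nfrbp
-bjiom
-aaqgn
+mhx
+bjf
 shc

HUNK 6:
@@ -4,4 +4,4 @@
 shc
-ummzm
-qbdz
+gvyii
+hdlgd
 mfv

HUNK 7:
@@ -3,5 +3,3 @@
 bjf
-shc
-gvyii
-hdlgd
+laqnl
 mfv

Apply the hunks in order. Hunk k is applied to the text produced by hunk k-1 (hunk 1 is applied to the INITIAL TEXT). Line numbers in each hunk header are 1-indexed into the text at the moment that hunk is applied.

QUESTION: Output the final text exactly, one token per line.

Hunk 1: at line 4 remove [ols,cge] add [gqs,knf] -> 11 lines: ageir nfrbp bjiom pbmb euwd gqs knf pbnuy qxby nyn xwlt
Hunk 2: at line 5 remove [gqs,knf] add [kvi,ummzm] -> 11 lines: ageir nfrbp bjiom pbmb euwd kvi ummzm pbnuy qxby nyn xwlt
Hunk 3: at line 6 remove [pbnuy,qxby] add [qbdz,mfv] -> 11 lines: ageir nfrbp bjiom pbmb euwd kvi ummzm qbdz mfv nyn xwlt
Hunk 4: at line 2 remove [pbmb,euwd,kvi] add [aaqgn,shc] -> 10 lines: ageir nfrbp bjiom aaqgn shc ummzm qbdz mfv nyn xwlt
Hunk 5: at line 1 remove [nfrbp,bjiom,aaqgn] add [mhx,bjf] -> 9 lines: ageir mhx bjf shc ummzm qbdz mfv nyn xwlt
Hunk 6: at line 4 remove [ummzm,qbdz] add [gvyii,hdlgd] -> 9 lines: ageir mhx bjf shc gvyii hdlgd mfv nyn xwlt
Hunk 7: at line 3 remove [shc,gvyii,hdlgd] add [laqnl] -> 7 lines: ageir mhx bjf laqnl mfv nyn xwlt

Answer: ageir
mhx
bjf
laqnl
mfv
nyn
xwlt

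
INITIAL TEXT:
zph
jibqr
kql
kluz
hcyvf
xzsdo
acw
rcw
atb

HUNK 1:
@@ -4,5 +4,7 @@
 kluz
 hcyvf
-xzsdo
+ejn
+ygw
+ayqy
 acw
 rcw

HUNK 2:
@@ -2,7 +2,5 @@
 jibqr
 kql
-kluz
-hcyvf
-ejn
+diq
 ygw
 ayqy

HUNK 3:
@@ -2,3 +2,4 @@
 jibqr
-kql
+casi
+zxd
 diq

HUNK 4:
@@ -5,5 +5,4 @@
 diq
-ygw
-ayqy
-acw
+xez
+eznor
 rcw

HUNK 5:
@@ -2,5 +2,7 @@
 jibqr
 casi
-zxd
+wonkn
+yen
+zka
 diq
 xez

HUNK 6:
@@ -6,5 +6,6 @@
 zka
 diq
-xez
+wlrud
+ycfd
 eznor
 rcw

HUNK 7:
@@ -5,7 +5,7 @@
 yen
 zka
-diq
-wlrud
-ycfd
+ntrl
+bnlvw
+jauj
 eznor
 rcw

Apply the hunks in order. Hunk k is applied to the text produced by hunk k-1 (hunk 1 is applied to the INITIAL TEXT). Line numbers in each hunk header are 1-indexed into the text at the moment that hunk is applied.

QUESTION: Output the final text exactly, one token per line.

Answer: zph
jibqr
casi
wonkn
yen
zka
ntrl
bnlvw
jauj
eznor
rcw
atb

Derivation:
Hunk 1: at line 4 remove [xzsdo] add [ejn,ygw,ayqy] -> 11 lines: zph jibqr kql kluz hcyvf ejn ygw ayqy acw rcw atb
Hunk 2: at line 2 remove [kluz,hcyvf,ejn] add [diq] -> 9 lines: zph jibqr kql diq ygw ayqy acw rcw atb
Hunk 3: at line 2 remove [kql] add [casi,zxd] -> 10 lines: zph jibqr casi zxd diq ygw ayqy acw rcw atb
Hunk 4: at line 5 remove [ygw,ayqy,acw] add [xez,eznor] -> 9 lines: zph jibqr casi zxd diq xez eznor rcw atb
Hunk 5: at line 2 remove [zxd] add [wonkn,yen,zka] -> 11 lines: zph jibqr casi wonkn yen zka diq xez eznor rcw atb
Hunk 6: at line 6 remove [xez] add [wlrud,ycfd] -> 12 lines: zph jibqr casi wonkn yen zka diq wlrud ycfd eznor rcw atb
Hunk 7: at line 5 remove [diq,wlrud,ycfd] add [ntrl,bnlvw,jauj] -> 12 lines: zph jibqr casi wonkn yen zka ntrl bnlvw jauj eznor rcw atb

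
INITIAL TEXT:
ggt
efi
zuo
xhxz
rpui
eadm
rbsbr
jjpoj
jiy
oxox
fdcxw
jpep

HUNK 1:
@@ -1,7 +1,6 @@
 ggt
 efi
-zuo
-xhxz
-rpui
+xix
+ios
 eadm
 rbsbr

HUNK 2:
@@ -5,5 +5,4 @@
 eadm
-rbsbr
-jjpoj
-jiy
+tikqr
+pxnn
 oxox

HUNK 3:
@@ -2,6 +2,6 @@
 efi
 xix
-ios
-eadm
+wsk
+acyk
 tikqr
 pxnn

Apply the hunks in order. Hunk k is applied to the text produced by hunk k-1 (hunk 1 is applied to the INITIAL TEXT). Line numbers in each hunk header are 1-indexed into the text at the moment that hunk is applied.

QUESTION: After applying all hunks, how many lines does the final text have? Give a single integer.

Answer: 10

Derivation:
Hunk 1: at line 1 remove [zuo,xhxz,rpui] add [xix,ios] -> 11 lines: ggt efi xix ios eadm rbsbr jjpoj jiy oxox fdcxw jpep
Hunk 2: at line 5 remove [rbsbr,jjpoj,jiy] add [tikqr,pxnn] -> 10 lines: ggt efi xix ios eadm tikqr pxnn oxox fdcxw jpep
Hunk 3: at line 2 remove [ios,eadm] add [wsk,acyk] -> 10 lines: ggt efi xix wsk acyk tikqr pxnn oxox fdcxw jpep
Final line count: 10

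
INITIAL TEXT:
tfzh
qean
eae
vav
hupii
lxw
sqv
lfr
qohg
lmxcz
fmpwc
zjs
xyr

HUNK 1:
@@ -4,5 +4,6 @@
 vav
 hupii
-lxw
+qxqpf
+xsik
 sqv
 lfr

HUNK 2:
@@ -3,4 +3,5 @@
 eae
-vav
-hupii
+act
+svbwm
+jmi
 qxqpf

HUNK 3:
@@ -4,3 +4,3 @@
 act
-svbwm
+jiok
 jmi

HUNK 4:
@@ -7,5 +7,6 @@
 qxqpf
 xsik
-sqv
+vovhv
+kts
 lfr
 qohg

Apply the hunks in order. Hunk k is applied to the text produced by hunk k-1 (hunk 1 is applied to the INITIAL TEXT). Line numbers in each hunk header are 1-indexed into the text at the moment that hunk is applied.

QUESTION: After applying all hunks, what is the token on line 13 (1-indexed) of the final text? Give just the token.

Answer: lmxcz

Derivation:
Hunk 1: at line 4 remove [lxw] add [qxqpf,xsik] -> 14 lines: tfzh qean eae vav hupii qxqpf xsik sqv lfr qohg lmxcz fmpwc zjs xyr
Hunk 2: at line 3 remove [vav,hupii] add [act,svbwm,jmi] -> 15 lines: tfzh qean eae act svbwm jmi qxqpf xsik sqv lfr qohg lmxcz fmpwc zjs xyr
Hunk 3: at line 4 remove [svbwm] add [jiok] -> 15 lines: tfzh qean eae act jiok jmi qxqpf xsik sqv lfr qohg lmxcz fmpwc zjs xyr
Hunk 4: at line 7 remove [sqv] add [vovhv,kts] -> 16 lines: tfzh qean eae act jiok jmi qxqpf xsik vovhv kts lfr qohg lmxcz fmpwc zjs xyr
Final line 13: lmxcz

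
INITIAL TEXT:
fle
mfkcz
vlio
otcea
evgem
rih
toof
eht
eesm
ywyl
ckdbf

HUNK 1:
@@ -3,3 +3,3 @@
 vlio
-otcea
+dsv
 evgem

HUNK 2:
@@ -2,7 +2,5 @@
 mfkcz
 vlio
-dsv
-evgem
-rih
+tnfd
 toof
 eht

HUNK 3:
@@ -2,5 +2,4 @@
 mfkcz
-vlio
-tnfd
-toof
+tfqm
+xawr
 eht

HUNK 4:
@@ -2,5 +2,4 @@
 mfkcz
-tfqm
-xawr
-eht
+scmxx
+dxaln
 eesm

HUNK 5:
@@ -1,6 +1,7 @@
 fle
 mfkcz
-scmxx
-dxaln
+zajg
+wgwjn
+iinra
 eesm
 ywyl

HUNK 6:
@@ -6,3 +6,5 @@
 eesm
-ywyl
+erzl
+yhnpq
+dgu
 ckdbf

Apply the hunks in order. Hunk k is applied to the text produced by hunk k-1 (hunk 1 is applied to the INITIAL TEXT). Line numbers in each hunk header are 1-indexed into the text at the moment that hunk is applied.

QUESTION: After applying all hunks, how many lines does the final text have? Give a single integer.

Answer: 10

Derivation:
Hunk 1: at line 3 remove [otcea] add [dsv] -> 11 lines: fle mfkcz vlio dsv evgem rih toof eht eesm ywyl ckdbf
Hunk 2: at line 2 remove [dsv,evgem,rih] add [tnfd] -> 9 lines: fle mfkcz vlio tnfd toof eht eesm ywyl ckdbf
Hunk 3: at line 2 remove [vlio,tnfd,toof] add [tfqm,xawr] -> 8 lines: fle mfkcz tfqm xawr eht eesm ywyl ckdbf
Hunk 4: at line 2 remove [tfqm,xawr,eht] add [scmxx,dxaln] -> 7 lines: fle mfkcz scmxx dxaln eesm ywyl ckdbf
Hunk 5: at line 1 remove [scmxx,dxaln] add [zajg,wgwjn,iinra] -> 8 lines: fle mfkcz zajg wgwjn iinra eesm ywyl ckdbf
Hunk 6: at line 6 remove [ywyl] add [erzl,yhnpq,dgu] -> 10 lines: fle mfkcz zajg wgwjn iinra eesm erzl yhnpq dgu ckdbf
Final line count: 10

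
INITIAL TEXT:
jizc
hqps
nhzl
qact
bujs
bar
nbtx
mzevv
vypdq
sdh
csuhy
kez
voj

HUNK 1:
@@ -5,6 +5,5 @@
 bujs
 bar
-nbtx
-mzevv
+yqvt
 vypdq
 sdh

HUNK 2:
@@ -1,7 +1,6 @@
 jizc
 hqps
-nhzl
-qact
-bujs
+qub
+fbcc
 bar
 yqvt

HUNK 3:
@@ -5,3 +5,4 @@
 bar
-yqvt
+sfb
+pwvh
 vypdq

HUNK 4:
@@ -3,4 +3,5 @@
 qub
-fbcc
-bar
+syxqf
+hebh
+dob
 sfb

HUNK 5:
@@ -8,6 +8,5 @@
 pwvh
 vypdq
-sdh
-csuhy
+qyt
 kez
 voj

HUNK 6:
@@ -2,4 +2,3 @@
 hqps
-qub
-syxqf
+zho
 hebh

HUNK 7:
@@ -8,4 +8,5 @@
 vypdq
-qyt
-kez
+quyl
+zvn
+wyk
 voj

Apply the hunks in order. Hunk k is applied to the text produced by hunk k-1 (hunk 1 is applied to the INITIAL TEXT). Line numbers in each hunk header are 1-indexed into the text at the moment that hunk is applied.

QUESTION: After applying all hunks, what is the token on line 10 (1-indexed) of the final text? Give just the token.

Hunk 1: at line 5 remove [nbtx,mzevv] add [yqvt] -> 12 lines: jizc hqps nhzl qact bujs bar yqvt vypdq sdh csuhy kez voj
Hunk 2: at line 1 remove [nhzl,qact,bujs] add [qub,fbcc] -> 11 lines: jizc hqps qub fbcc bar yqvt vypdq sdh csuhy kez voj
Hunk 3: at line 5 remove [yqvt] add [sfb,pwvh] -> 12 lines: jizc hqps qub fbcc bar sfb pwvh vypdq sdh csuhy kez voj
Hunk 4: at line 3 remove [fbcc,bar] add [syxqf,hebh,dob] -> 13 lines: jizc hqps qub syxqf hebh dob sfb pwvh vypdq sdh csuhy kez voj
Hunk 5: at line 8 remove [sdh,csuhy] add [qyt] -> 12 lines: jizc hqps qub syxqf hebh dob sfb pwvh vypdq qyt kez voj
Hunk 6: at line 2 remove [qub,syxqf] add [zho] -> 11 lines: jizc hqps zho hebh dob sfb pwvh vypdq qyt kez voj
Hunk 7: at line 8 remove [qyt,kez] add [quyl,zvn,wyk] -> 12 lines: jizc hqps zho hebh dob sfb pwvh vypdq quyl zvn wyk voj
Final line 10: zvn

Answer: zvn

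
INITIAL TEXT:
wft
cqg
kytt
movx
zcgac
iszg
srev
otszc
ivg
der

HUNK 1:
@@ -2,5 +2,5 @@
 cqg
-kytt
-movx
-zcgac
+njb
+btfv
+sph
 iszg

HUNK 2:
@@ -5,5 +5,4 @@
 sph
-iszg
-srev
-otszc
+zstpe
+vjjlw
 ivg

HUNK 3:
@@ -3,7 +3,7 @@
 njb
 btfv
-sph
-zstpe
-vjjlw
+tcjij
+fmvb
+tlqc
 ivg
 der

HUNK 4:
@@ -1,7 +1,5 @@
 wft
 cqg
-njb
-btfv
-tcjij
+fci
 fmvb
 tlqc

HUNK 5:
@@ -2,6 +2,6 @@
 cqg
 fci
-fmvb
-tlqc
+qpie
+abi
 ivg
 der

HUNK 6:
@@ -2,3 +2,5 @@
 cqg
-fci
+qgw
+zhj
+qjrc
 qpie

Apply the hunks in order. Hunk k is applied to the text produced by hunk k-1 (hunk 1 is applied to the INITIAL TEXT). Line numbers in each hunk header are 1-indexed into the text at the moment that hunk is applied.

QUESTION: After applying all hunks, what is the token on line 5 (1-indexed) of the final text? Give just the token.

Answer: qjrc

Derivation:
Hunk 1: at line 2 remove [kytt,movx,zcgac] add [njb,btfv,sph] -> 10 lines: wft cqg njb btfv sph iszg srev otszc ivg der
Hunk 2: at line 5 remove [iszg,srev,otszc] add [zstpe,vjjlw] -> 9 lines: wft cqg njb btfv sph zstpe vjjlw ivg der
Hunk 3: at line 3 remove [sph,zstpe,vjjlw] add [tcjij,fmvb,tlqc] -> 9 lines: wft cqg njb btfv tcjij fmvb tlqc ivg der
Hunk 4: at line 1 remove [njb,btfv,tcjij] add [fci] -> 7 lines: wft cqg fci fmvb tlqc ivg der
Hunk 5: at line 2 remove [fmvb,tlqc] add [qpie,abi] -> 7 lines: wft cqg fci qpie abi ivg der
Hunk 6: at line 2 remove [fci] add [qgw,zhj,qjrc] -> 9 lines: wft cqg qgw zhj qjrc qpie abi ivg der
Final line 5: qjrc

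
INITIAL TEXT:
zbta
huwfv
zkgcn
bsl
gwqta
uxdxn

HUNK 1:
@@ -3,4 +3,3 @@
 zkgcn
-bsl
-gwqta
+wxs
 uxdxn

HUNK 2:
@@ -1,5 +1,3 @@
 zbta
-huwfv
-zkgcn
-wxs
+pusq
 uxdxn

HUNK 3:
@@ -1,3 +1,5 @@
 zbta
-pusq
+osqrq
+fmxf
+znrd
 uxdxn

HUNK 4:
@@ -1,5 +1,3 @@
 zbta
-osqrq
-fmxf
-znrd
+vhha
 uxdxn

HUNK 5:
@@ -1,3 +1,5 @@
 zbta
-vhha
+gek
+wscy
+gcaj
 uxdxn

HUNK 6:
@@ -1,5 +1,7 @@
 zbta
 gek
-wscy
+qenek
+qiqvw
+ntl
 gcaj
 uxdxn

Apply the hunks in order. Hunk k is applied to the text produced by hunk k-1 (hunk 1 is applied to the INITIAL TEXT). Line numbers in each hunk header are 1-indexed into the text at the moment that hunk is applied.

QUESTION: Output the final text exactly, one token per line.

Answer: zbta
gek
qenek
qiqvw
ntl
gcaj
uxdxn

Derivation:
Hunk 1: at line 3 remove [bsl,gwqta] add [wxs] -> 5 lines: zbta huwfv zkgcn wxs uxdxn
Hunk 2: at line 1 remove [huwfv,zkgcn,wxs] add [pusq] -> 3 lines: zbta pusq uxdxn
Hunk 3: at line 1 remove [pusq] add [osqrq,fmxf,znrd] -> 5 lines: zbta osqrq fmxf znrd uxdxn
Hunk 4: at line 1 remove [osqrq,fmxf,znrd] add [vhha] -> 3 lines: zbta vhha uxdxn
Hunk 5: at line 1 remove [vhha] add [gek,wscy,gcaj] -> 5 lines: zbta gek wscy gcaj uxdxn
Hunk 6: at line 1 remove [wscy] add [qenek,qiqvw,ntl] -> 7 lines: zbta gek qenek qiqvw ntl gcaj uxdxn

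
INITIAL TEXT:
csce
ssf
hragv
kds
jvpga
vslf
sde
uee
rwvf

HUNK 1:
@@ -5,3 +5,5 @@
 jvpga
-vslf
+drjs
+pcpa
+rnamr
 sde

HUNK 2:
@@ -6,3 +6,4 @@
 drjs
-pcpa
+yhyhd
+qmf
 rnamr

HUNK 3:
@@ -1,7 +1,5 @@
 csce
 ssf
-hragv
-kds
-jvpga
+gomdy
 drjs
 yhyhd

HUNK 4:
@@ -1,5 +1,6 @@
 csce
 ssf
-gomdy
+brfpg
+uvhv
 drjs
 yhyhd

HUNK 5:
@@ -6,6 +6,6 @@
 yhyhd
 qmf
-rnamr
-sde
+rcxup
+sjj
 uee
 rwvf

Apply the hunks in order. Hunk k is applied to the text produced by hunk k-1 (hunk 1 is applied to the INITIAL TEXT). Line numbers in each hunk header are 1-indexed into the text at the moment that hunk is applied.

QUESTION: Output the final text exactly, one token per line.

Hunk 1: at line 5 remove [vslf] add [drjs,pcpa,rnamr] -> 11 lines: csce ssf hragv kds jvpga drjs pcpa rnamr sde uee rwvf
Hunk 2: at line 6 remove [pcpa] add [yhyhd,qmf] -> 12 lines: csce ssf hragv kds jvpga drjs yhyhd qmf rnamr sde uee rwvf
Hunk 3: at line 1 remove [hragv,kds,jvpga] add [gomdy] -> 10 lines: csce ssf gomdy drjs yhyhd qmf rnamr sde uee rwvf
Hunk 4: at line 1 remove [gomdy] add [brfpg,uvhv] -> 11 lines: csce ssf brfpg uvhv drjs yhyhd qmf rnamr sde uee rwvf
Hunk 5: at line 6 remove [rnamr,sde] add [rcxup,sjj] -> 11 lines: csce ssf brfpg uvhv drjs yhyhd qmf rcxup sjj uee rwvf

Answer: csce
ssf
brfpg
uvhv
drjs
yhyhd
qmf
rcxup
sjj
uee
rwvf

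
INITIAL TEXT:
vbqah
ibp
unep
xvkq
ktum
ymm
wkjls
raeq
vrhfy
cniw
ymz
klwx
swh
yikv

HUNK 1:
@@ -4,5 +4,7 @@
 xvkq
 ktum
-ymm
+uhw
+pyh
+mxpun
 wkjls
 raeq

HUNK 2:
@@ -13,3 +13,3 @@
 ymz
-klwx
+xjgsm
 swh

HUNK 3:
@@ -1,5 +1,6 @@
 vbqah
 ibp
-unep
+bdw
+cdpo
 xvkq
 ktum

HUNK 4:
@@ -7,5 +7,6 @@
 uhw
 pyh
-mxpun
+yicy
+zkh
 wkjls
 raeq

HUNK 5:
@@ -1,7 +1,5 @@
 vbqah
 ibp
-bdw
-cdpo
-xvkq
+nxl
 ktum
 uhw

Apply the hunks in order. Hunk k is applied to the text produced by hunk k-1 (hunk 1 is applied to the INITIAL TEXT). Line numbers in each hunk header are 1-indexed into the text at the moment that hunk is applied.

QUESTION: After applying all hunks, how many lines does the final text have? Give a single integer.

Answer: 16

Derivation:
Hunk 1: at line 4 remove [ymm] add [uhw,pyh,mxpun] -> 16 lines: vbqah ibp unep xvkq ktum uhw pyh mxpun wkjls raeq vrhfy cniw ymz klwx swh yikv
Hunk 2: at line 13 remove [klwx] add [xjgsm] -> 16 lines: vbqah ibp unep xvkq ktum uhw pyh mxpun wkjls raeq vrhfy cniw ymz xjgsm swh yikv
Hunk 3: at line 1 remove [unep] add [bdw,cdpo] -> 17 lines: vbqah ibp bdw cdpo xvkq ktum uhw pyh mxpun wkjls raeq vrhfy cniw ymz xjgsm swh yikv
Hunk 4: at line 7 remove [mxpun] add [yicy,zkh] -> 18 lines: vbqah ibp bdw cdpo xvkq ktum uhw pyh yicy zkh wkjls raeq vrhfy cniw ymz xjgsm swh yikv
Hunk 5: at line 1 remove [bdw,cdpo,xvkq] add [nxl] -> 16 lines: vbqah ibp nxl ktum uhw pyh yicy zkh wkjls raeq vrhfy cniw ymz xjgsm swh yikv
Final line count: 16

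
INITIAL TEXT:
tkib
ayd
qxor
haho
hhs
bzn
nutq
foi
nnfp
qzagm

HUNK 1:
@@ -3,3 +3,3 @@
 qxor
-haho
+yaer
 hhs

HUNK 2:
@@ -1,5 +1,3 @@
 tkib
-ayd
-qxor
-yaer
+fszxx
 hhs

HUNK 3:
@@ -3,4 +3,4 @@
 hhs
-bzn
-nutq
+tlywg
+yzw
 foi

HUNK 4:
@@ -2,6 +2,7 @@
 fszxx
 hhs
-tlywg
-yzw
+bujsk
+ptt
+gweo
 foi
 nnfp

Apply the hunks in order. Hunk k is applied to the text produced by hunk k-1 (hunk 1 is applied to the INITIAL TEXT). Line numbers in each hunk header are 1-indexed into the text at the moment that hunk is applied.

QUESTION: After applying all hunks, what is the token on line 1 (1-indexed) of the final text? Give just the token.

Hunk 1: at line 3 remove [haho] add [yaer] -> 10 lines: tkib ayd qxor yaer hhs bzn nutq foi nnfp qzagm
Hunk 2: at line 1 remove [ayd,qxor,yaer] add [fszxx] -> 8 lines: tkib fszxx hhs bzn nutq foi nnfp qzagm
Hunk 3: at line 3 remove [bzn,nutq] add [tlywg,yzw] -> 8 lines: tkib fszxx hhs tlywg yzw foi nnfp qzagm
Hunk 4: at line 2 remove [tlywg,yzw] add [bujsk,ptt,gweo] -> 9 lines: tkib fszxx hhs bujsk ptt gweo foi nnfp qzagm
Final line 1: tkib

Answer: tkib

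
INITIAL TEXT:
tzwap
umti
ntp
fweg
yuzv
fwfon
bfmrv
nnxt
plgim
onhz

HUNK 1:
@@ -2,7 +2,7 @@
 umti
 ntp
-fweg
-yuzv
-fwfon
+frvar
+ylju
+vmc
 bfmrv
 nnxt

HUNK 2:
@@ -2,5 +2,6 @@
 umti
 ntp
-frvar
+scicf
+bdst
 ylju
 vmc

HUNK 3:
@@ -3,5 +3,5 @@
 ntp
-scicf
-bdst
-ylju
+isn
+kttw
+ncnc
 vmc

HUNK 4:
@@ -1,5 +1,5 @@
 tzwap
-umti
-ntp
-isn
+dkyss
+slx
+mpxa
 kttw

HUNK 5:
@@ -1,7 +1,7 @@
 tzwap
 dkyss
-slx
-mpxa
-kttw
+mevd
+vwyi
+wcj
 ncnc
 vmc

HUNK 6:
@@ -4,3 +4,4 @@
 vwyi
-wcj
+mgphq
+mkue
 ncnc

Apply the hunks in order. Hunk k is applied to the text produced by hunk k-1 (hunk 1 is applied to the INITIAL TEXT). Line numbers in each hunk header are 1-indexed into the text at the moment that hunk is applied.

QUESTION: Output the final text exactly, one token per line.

Hunk 1: at line 2 remove [fweg,yuzv,fwfon] add [frvar,ylju,vmc] -> 10 lines: tzwap umti ntp frvar ylju vmc bfmrv nnxt plgim onhz
Hunk 2: at line 2 remove [frvar] add [scicf,bdst] -> 11 lines: tzwap umti ntp scicf bdst ylju vmc bfmrv nnxt plgim onhz
Hunk 3: at line 3 remove [scicf,bdst,ylju] add [isn,kttw,ncnc] -> 11 lines: tzwap umti ntp isn kttw ncnc vmc bfmrv nnxt plgim onhz
Hunk 4: at line 1 remove [umti,ntp,isn] add [dkyss,slx,mpxa] -> 11 lines: tzwap dkyss slx mpxa kttw ncnc vmc bfmrv nnxt plgim onhz
Hunk 5: at line 1 remove [slx,mpxa,kttw] add [mevd,vwyi,wcj] -> 11 lines: tzwap dkyss mevd vwyi wcj ncnc vmc bfmrv nnxt plgim onhz
Hunk 6: at line 4 remove [wcj] add [mgphq,mkue] -> 12 lines: tzwap dkyss mevd vwyi mgphq mkue ncnc vmc bfmrv nnxt plgim onhz

Answer: tzwap
dkyss
mevd
vwyi
mgphq
mkue
ncnc
vmc
bfmrv
nnxt
plgim
onhz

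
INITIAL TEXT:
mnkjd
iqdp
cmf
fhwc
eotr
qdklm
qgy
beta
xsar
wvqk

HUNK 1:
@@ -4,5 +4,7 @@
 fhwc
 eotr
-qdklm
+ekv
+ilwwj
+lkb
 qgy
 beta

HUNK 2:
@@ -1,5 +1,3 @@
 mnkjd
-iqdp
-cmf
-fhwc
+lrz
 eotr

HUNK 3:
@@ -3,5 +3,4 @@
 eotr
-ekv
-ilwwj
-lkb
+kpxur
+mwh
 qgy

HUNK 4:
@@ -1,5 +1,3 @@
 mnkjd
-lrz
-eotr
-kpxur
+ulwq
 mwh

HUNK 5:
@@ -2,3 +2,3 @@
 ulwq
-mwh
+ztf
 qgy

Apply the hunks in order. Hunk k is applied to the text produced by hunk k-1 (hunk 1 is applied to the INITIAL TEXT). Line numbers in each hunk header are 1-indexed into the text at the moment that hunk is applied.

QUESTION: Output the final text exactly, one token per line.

Answer: mnkjd
ulwq
ztf
qgy
beta
xsar
wvqk

Derivation:
Hunk 1: at line 4 remove [qdklm] add [ekv,ilwwj,lkb] -> 12 lines: mnkjd iqdp cmf fhwc eotr ekv ilwwj lkb qgy beta xsar wvqk
Hunk 2: at line 1 remove [iqdp,cmf,fhwc] add [lrz] -> 10 lines: mnkjd lrz eotr ekv ilwwj lkb qgy beta xsar wvqk
Hunk 3: at line 3 remove [ekv,ilwwj,lkb] add [kpxur,mwh] -> 9 lines: mnkjd lrz eotr kpxur mwh qgy beta xsar wvqk
Hunk 4: at line 1 remove [lrz,eotr,kpxur] add [ulwq] -> 7 lines: mnkjd ulwq mwh qgy beta xsar wvqk
Hunk 5: at line 2 remove [mwh] add [ztf] -> 7 lines: mnkjd ulwq ztf qgy beta xsar wvqk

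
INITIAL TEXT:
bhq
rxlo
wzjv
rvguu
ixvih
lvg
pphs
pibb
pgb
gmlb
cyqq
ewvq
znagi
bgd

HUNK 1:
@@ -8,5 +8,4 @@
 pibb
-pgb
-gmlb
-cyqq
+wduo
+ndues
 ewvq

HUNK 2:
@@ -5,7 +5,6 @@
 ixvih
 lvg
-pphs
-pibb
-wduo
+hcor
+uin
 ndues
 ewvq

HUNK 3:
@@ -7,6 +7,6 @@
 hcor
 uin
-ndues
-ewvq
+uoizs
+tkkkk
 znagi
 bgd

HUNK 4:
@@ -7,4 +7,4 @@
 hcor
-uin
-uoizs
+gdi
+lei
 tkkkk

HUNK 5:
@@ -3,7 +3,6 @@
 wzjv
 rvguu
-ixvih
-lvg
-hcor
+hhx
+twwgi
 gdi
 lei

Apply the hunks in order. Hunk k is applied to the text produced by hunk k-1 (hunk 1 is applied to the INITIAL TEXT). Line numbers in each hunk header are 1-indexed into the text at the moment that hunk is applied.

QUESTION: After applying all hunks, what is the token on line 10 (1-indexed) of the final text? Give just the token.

Hunk 1: at line 8 remove [pgb,gmlb,cyqq] add [wduo,ndues] -> 13 lines: bhq rxlo wzjv rvguu ixvih lvg pphs pibb wduo ndues ewvq znagi bgd
Hunk 2: at line 5 remove [pphs,pibb,wduo] add [hcor,uin] -> 12 lines: bhq rxlo wzjv rvguu ixvih lvg hcor uin ndues ewvq znagi bgd
Hunk 3: at line 7 remove [ndues,ewvq] add [uoizs,tkkkk] -> 12 lines: bhq rxlo wzjv rvguu ixvih lvg hcor uin uoizs tkkkk znagi bgd
Hunk 4: at line 7 remove [uin,uoizs] add [gdi,lei] -> 12 lines: bhq rxlo wzjv rvguu ixvih lvg hcor gdi lei tkkkk znagi bgd
Hunk 5: at line 3 remove [ixvih,lvg,hcor] add [hhx,twwgi] -> 11 lines: bhq rxlo wzjv rvguu hhx twwgi gdi lei tkkkk znagi bgd
Final line 10: znagi

Answer: znagi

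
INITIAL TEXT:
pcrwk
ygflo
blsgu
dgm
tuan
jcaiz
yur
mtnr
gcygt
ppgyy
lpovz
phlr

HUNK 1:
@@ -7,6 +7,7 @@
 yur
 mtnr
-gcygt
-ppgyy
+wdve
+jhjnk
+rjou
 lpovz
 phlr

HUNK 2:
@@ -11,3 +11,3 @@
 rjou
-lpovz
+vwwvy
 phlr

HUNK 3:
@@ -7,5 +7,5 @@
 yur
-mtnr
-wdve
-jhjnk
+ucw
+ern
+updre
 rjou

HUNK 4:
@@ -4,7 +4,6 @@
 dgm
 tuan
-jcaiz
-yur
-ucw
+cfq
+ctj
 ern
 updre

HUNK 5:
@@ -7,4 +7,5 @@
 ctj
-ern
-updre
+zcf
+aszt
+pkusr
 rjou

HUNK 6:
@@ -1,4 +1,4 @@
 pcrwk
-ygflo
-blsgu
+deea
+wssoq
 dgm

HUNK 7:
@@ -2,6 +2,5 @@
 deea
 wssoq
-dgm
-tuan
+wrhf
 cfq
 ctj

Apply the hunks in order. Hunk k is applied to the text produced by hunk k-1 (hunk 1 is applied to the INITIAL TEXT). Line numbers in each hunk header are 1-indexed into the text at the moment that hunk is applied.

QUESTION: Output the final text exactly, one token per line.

Hunk 1: at line 7 remove [gcygt,ppgyy] add [wdve,jhjnk,rjou] -> 13 lines: pcrwk ygflo blsgu dgm tuan jcaiz yur mtnr wdve jhjnk rjou lpovz phlr
Hunk 2: at line 11 remove [lpovz] add [vwwvy] -> 13 lines: pcrwk ygflo blsgu dgm tuan jcaiz yur mtnr wdve jhjnk rjou vwwvy phlr
Hunk 3: at line 7 remove [mtnr,wdve,jhjnk] add [ucw,ern,updre] -> 13 lines: pcrwk ygflo blsgu dgm tuan jcaiz yur ucw ern updre rjou vwwvy phlr
Hunk 4: at line 4 remove [jcaiz,yur,ucw] add [cfq,ctj] -> 12 lines: pcrwk ygflo blsgu dgm tuan cfq ctj ern updre rjou vwwvy phlr
Hunk 5: at line 7 remove [ern,updre] add [zcf,aszt,pkusr] -> 13 lines: pcrwk ygflo blsgu dgm tuan cfq ctj zcf aszt pkusr rjou vwwvy phlr
Hunk 6: at line 1 remove [ygflo,blsgu] add [deea,wssoq] -> 13 lines: pcrwk deea wssoq dgm tuan cfq ctj zcf aszt pkusr rjou vwwvy phlr
Hunk 7: at line 2 remove [dgm,tuan] add [wrhf] -> 12 lines: pcrwk deea wssoq wrhf cfq ctj zcf aszt pkusr rjou vwwvy phlr

Answer: pcrwk
deea
wssoq
wrhf
cfq
ctj
zcf
aszt
pkusr
rjou
vwwvy
phlr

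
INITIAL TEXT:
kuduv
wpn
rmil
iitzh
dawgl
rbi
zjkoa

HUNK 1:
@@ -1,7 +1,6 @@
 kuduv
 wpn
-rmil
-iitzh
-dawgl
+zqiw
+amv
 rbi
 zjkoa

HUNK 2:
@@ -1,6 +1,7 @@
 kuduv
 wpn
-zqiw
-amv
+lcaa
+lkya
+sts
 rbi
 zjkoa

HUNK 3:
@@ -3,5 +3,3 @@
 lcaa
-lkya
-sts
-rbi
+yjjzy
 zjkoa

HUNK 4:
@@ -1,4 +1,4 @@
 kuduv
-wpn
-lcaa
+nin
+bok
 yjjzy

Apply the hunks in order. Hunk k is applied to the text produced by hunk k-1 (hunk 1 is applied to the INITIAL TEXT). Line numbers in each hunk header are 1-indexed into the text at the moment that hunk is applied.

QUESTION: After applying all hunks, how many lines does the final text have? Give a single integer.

Hunk 1: at line 1 remove [rmil,iitzh,dawgl] add [zqiw,amv] -> 6 lines: kuduv wpn zqiw amv rbi zjkoa
Hunk 2: at line 1 remove [zqiw,amv] add [lcaa,lkya,sts] -> 7 lines: kuduv wpn lcaa lkya sts rbi zjkoa
Hunk 3: at line 3 remove [lkya,sts,rbi] add [yjjzy] -> 5 lines: kuduv wpn lcaa yjjzy zjkoa
Hunk 4: at line 1 remove [wpn,lcaa] add [nin,bok] -> 5 lines: kuduv nin bok yjjzy zjkoa
Final line count: 5

Answer: 5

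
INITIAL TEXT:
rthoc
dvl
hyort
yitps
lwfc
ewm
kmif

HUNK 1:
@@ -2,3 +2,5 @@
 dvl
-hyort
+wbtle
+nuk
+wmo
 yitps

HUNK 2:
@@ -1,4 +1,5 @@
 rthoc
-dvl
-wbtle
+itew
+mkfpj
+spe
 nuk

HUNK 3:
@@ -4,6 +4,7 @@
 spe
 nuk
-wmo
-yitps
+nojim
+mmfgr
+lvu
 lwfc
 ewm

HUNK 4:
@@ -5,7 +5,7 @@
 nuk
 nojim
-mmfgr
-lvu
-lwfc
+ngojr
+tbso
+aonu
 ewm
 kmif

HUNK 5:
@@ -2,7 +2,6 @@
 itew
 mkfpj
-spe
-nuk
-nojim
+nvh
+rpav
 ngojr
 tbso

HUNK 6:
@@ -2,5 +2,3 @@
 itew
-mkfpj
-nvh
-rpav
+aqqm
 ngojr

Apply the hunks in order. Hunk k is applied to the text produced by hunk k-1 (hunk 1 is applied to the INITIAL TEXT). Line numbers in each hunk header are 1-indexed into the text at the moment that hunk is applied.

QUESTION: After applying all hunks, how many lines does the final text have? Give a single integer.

Answer: 8

Derivation:
Hunk 1: at line 2 remove [hyort] add [wbtle,nuk,wmo] -> 9 lines: rthoc dvl wbtle nuk wmo yitps lwfc ewm kmif
Hunk 2: at line 1 remove [dvl,wbtle] add [itew,mkfpj,spe] -> 10 lines: rthoc itew mkfpj spe nuk wmo yitps lwfc ewm kmif
Hunk 3: at line 4 remove [wmo,yitps] add [nojim,mmfgr,lvu] -> 11 lines: rthoc itew mkfpj spe nuk nojim mmfgr lvu lwfc ewm kmif
Hunk 4: at line 5 remove [mmfgr,lvu,lwfc] add [ngojr,tbso,aonu] -> 11 lines: rthoc itew mkfpj spe nuk nojim ngojr tbso aonu ewm kmif
Hunk 5: at line 2 remove [spe,nuk,nojim] add [nvh,rpav] -> 10 lines: rthoc itew mkfpj nvh rpav ngojr tbso aonu ewm kmif
Hunk 6: at line 2 remove [mkfpj,nvh,rpav] add [aqqm] -> 8 lines: rthoc itew aqqm ngojr tbso aonu ewm kmif
Final line count: 8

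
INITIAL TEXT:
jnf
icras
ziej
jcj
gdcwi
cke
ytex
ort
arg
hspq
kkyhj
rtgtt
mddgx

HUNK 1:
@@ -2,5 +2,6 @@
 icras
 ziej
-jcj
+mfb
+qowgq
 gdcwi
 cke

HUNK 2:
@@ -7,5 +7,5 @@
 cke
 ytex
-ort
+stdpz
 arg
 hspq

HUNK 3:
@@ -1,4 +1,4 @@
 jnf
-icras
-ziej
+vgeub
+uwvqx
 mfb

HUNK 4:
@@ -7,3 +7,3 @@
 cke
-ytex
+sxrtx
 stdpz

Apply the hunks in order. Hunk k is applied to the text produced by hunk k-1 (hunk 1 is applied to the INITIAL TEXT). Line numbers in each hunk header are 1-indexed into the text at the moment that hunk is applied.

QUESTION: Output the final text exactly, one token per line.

Hunk 1: at line 2 remove [jcj] add [mfb,qowgq] -> 14 lines: jnf icras ziej mfb qowgq gdcwi cke ytex ort arg hspq kkyhj rtgtt mddgx
Hunk 2: at line 7 remove [ort] add [stdpz] -> 14 lines: jnf icras ziej mfb qowgq gdcwi cke ytex stdpz arg hspq kkyhj rtgtt mddgx
Hunk 3: at line 1 remove [icras,ziej] add [vgeub,uwvqx] -> 14 lines: jnf vgeub uwvqx mfb qowgq gdcwi cke ytex stdpz arg hspq kkyhj rtgtt mddgx
Hunk 4: at line 7 remove [ytex] add [sxrtx] -> 14 lines: jnf vgeub uwvqx mfb qowgq gdcwi cke sxrtx stdpz arg hspq kkyhj rtgtt mddgx

Answer: jnf
vgeub
uwvqx
mfb
qowgq
gdcwi
cke
sxrtx
stdpz
arg
hspq
kkyhj
rtgtt
mddgx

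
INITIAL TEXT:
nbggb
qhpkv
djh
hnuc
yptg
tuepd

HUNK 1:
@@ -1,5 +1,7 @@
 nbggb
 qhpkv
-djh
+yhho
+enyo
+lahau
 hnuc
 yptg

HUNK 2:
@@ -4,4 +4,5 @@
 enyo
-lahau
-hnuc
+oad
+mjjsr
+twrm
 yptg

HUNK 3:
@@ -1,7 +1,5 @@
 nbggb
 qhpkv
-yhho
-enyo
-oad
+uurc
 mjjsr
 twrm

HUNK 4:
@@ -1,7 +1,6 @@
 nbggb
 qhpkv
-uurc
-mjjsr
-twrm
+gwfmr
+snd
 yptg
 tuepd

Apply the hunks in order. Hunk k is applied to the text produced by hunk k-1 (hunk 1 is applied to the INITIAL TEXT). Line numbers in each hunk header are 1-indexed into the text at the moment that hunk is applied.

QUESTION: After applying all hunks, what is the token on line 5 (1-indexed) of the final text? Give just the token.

Answer: yptg

Derivation:
Hunk 1: at line 1 remove [djh] add [yhho,enyo,lahau] -> 8 lines: nbggb qhpkv yhho enyo lahau hnuc yptg tuepd
Hunk 2: at line 4 remove [lahau,hnuc] add [oad,mjjsr,twrm] -> 9 lines: nbggb qhpkv yhho enyo oad mjjsr twrm yptg tuepd
Hunk 3: at line 1 remove [yhho,enyo,oad] add [uurc] -> 7 lines: nbggb qhpkv uurc mjjsr twrm yptg tuepd
Hunk 4: at line 1 remove [uurc,mjjsr,twrm] add [gwfmr,snd] -> 6 lines: nbggb qhpkv gwfmr snd yptg tuepd
Final line 5: yptg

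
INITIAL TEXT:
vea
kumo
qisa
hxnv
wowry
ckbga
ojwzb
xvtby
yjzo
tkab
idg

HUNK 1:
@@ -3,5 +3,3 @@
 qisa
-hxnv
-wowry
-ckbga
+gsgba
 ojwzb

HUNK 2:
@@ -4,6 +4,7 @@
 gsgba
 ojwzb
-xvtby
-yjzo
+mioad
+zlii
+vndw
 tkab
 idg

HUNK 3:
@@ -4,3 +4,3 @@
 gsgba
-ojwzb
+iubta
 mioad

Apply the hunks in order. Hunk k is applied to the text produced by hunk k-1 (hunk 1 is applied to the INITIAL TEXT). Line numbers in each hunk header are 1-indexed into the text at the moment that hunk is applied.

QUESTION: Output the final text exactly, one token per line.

Answer: vea
kumo
qisa
gsgba
iubta
mioad
zlii
vndw
tkab
idg

Derivation:
Hunk 1: at line 3 remove [hxnv,wowry,ckbga] add [gsgba] -> 9 lines: vea kumo qisa gsgba ojwzb xvtby yjzo tkab idg
Hunk 2: at line 4 remove [xvtby,yjzo] add [mioad,zlii,vndw] -> 10 lines: vea kumo qisa gsgba ojwzb mioad zlii vndw tkab idg
Hunk 3: at line 4 remove [ojwzb] add [iubta] -> 10 lines: vea kumo qisa gsgba iubta mioad zlii vndw tkab idg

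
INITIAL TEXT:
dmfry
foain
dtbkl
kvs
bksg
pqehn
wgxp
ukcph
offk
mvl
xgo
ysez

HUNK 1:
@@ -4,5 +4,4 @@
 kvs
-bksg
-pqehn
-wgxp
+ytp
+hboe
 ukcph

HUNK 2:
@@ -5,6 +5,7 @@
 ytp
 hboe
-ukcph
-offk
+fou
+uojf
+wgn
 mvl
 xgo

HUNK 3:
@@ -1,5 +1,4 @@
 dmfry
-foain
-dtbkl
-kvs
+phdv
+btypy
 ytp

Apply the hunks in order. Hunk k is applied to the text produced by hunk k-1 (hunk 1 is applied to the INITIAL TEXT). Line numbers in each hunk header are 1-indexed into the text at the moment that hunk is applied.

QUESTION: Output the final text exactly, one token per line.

Answer: dmfry
phdv
btypy
ytp
hboe
fou
uojf
wgn
mvl
xgo
ysez

Derivation:
Hunk 1: at line 4 remove [bksg,pqehn,wgxp] add [ytp,hboe] -> 11 lines: dmfry foain dtbkl kvs ytp hboe ukcph offk mvl xgo ysez
Hunk 2: at line 5 remove [ukcph,offk] add [fou,uojf,wgn] -> 12 lines: dmfry foain dtbkl kvs ytp hboe fou uojf wgn mvl xgo ysez
Hunk 3: at line 1 remove [foain,dtbkl,kvs] add [phdv,btypy] -> 11 lines: dmfry phdv btypy ytp hboe fou uojf wgn mvl xgo ysez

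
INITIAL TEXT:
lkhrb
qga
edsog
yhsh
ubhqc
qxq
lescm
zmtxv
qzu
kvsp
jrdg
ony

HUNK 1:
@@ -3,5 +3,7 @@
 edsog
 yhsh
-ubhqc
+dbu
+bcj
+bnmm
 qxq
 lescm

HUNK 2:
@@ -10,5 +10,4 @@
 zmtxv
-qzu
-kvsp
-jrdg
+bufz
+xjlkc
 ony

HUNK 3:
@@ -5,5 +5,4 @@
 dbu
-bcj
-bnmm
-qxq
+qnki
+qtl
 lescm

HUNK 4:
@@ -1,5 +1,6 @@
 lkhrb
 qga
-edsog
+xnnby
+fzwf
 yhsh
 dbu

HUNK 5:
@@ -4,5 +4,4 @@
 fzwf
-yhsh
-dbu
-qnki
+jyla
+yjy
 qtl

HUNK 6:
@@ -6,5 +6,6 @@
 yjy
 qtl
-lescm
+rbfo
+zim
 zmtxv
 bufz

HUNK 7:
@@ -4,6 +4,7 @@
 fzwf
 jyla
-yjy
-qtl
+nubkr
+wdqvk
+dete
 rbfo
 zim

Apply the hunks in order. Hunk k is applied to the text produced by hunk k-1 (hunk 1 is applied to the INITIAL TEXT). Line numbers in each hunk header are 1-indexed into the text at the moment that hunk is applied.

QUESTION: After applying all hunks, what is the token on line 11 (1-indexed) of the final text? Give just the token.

Hunk 1: at line 3 remove [ubhqc] add [dbu,bcj,bnmm] -> 14 lines: lkhrb qga edsog yhsh dbu bcj bnmm qxq lescm zmtxv qzu kvsp jrdg ony
Hunk 2: at line 10 remove [qzu,kvsp,jrdg] add [bufz,xjlkc] -> 13 lines: lkhrb qga edsog yhsh dbu bcj bnmm qxq lescm zmtxv bufz xjlkc ony
Hunk 3: at line 5 remove [bcj,bnmm,qxq] add [qnki,qtl] -> 12 lines: lkhrb qga edsog yhsh dbu qnki qtl lescm zmtxv bufz xjlkc ony
Hunk 4: at line 1 remove [edsog] add [xnnby,fzwf] -> 13 lines: lkhrb qga xnnby fzwf yhsh dbu qnki qtl lescm zmtxv bufz xjlkc ony
Hunk 5: at line 4 remove [yhsh,dbu,qnki] add [jyla,yjy] -> 12 lines: lkhrb qga xnnby fzwf jyla yjy qtl lescm zmtxv bufz xjlkc ony
Hunk 6: at line 6 remove [lescm] add [rbfo,zim] -> 13 lines: lkhrb qga xnnby fzwf jyla yjy qtl rbfo zim zmtxv bufz xjlkc ony
Hunk 7: at line 4 remove [yjy,qtl] add [nubkr,wdqvk,dete] -> 14 lines: lkhrb qga xnnby fzwf jyla nubkr wdqvk dete rbfo zim zmtxv bufz xjlkc ony
Final line 11: zmtxv

Answer: zmtxv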